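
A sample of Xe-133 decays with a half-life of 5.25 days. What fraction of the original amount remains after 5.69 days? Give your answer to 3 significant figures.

0.472

n = 5.69/5.25 ≈ 1.0838 half-lives.
Fraction remaining = (1/2)^1.0838 ≈ 0.47178.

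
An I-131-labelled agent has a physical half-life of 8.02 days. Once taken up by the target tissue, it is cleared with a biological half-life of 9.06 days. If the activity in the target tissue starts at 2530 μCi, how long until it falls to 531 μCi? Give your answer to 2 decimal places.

1/t_eff = 1/t_phys + 1/t_biol = 1/8.02 + 1/9.06 = 0.23506 per day.
t_eff = 8.02 × 9.06 / (8.02 + 9.06) ≈ 4.2542 days.
n = log₂(2530/531) ≈ 2.2524; t = 2.2524 × 4.2542 ≈ 9.5819 days.

9.58 days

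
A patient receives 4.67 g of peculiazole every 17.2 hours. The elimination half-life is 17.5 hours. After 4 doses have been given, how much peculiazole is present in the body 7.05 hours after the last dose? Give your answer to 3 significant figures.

The 4 doses were given 58.65, 41.45, 24.25, 7.05 hours ago.
Total = 4.67·(1/2)^(58.65/17.5) + 4.67·(1/2)^(41.45/17.5) + 4.67·(1/2)^(24.25/17.5) + 4.67·(1/2)^(7.05/17.5)
      = 0.45755 + 0.90429 + 1.7872 + 3.5322 ≈ 6.6812 g.

6.68 g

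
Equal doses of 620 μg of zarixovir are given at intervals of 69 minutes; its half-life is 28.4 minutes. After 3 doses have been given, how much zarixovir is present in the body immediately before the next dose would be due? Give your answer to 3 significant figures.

The 3 doses were given 207, 138, 69 minutes ago.
Total = 620·(1/2)^(207/28.4) + 620·(1/2)^(138/28.4) + 620·(1/2)^(69/28.4)
      = 3.9652 + 21.362 + 115.08 ≈ 140.41 μg.

140 μg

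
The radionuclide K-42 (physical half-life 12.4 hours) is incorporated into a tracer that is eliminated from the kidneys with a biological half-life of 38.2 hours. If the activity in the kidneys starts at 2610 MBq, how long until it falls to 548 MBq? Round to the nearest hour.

1/t_eff = 1/t_phys + 1/t_biol = 1/12.4 + 1/38.2 = 0.10682 per hour.
t_eff = 12.4 × 38.2 / (12.4 + 38.2) ≈ 9.3613 hours.
n = log₂(2610/548) ≈ 2.2518; t = 2.2518 × 9.3613 ≈ 21.08 hours.

21 hours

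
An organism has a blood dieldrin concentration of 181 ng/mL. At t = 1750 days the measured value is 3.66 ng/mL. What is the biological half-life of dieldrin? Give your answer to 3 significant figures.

A/A₀ = 3.66/181 ≈ 0.020221.
n = log₂(49.454) ≈ 5.628 half-lives elapsed in 1750 days.
t½ = 1750/5.628 ≈ 310.95 days.

311 days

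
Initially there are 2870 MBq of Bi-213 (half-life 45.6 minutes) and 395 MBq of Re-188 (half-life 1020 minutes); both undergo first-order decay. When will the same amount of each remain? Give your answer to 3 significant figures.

137 minutes

Set 2870·(1/2)^(t/45.6) = 395·(1/2)^(t/1020).
Taking log₂: log₂(2870/395) = t·(1/45.6 − 1/1020).
log₂(7.2658) = 2.8611; 1/45.6 − 1/1020 = 0.020949.
t = 2.8611 / 0.020949 ≈ 136.57 minutes.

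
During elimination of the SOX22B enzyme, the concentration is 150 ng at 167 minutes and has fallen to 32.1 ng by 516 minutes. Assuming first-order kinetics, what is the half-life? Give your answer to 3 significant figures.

Over Δt = 516 − 167 = 349 minutes, the level fell by a factor of 150/32.1 ≈ 4.6729.
n = log₂(4.6729) ≈ 2.2243 half-lives, so t½ = 349/2.2243 ≈ 156.9 minutes.

157 minutes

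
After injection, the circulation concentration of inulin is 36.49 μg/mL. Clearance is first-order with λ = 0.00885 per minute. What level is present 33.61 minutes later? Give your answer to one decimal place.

27.1 μg/mL

t½ = ln 2 / λ = 0.69315 / 0.00885 ≈ 78.322 minutes.
Number of half-lives: n = 33.61/78.322 ≈ 0.42913.
Remaining = 36.49 × (1/2)^0.42913 = 36.49 × 0.74271 ≈ 27.102 μg/mL.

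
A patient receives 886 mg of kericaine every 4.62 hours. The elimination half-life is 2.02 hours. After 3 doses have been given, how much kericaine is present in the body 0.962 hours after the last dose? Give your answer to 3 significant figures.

The 3 doses were given 10.202, 5.582, 0.962 hours ago.
Total = 886·(1/2)^(10.202/2.02) + 886·(1/2)^(5.582/2.02) + 886·(1/2)^(0.962/2.02)
      = 26.735 + 130.49 + 636.9 ≈ 794.13 mg.

794 mg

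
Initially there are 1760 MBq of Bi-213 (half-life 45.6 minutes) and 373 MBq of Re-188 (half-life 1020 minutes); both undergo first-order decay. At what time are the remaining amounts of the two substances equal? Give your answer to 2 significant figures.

110 minutes

Set 1760·(1/2)^(t/45.6) = 373·(1/2)^(t/1020).
Taking log₂: log₂(1760/373) = t·(1/45.6 − 1/1020).
log₂(4.7185) = 2.2383; 1/45.6 − 1/1020 = 0.020949.
t = 2.2383 / 0.020949 ≈ 106.84 minutes.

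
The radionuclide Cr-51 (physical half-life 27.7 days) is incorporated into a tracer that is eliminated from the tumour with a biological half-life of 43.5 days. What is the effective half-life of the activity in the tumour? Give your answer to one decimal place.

1/t_eff = 1/t_phys + 1/t_biol = 1/27.7 + 1/43.5 = 0.05909 per day.
t_eff = 27.7 × 43.5 / (27.7 + 43.5) ≈ 16.923 days.

16.9 days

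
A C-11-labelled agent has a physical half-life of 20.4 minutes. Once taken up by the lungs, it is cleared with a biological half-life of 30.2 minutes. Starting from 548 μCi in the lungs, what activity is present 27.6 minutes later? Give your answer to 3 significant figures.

1/t_eff = 1/t_phys + 1/t_biol = 1/20.4 + 1/30.2 = 0.082132 per minute.
t_eff = 20.4 × 30.2 / (20.4 + 30.2) ≈ 12.175 minutes.
Remaining = 548 × (1/2)^(27.6/12.175) = 548 × (1/2)^2.2668 ≈ 113.87 μCi.

114 μCi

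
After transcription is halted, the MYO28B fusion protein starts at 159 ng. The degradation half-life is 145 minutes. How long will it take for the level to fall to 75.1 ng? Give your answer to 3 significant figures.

157 minutes

Fraction remaining = 75.1/159 ≈ 0.47233.
n = log₂(159/75.1) = ln(2.1172)/ln 2 ≈ 1.0821 half-lives.
t = n × t½ = 1.0821 × 145 ≈ 156.91 minutes.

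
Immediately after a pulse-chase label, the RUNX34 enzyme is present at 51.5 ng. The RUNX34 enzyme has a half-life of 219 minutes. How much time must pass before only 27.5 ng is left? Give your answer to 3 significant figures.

Fraction remaining = 27.5/51.5 ≈ 0.53398.
n = log₂(51.5/27.5) = ln(1.8727)/ln 2 ≈ 0.90514 half-lives.
t = n × t½ = 0.90514 × 219 ≈ 198.23 minutes.

198 minutes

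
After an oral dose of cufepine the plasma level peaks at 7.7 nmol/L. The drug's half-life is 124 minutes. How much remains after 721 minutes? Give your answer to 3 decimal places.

Number of half-lives: n = 721/124 ≈ 5.8145.
Remaining = 7.7 × (1/2)^5.8145 = 7.7 × 0.017769 ≈ 0.13682 nmol/L.

0.137 nmol/L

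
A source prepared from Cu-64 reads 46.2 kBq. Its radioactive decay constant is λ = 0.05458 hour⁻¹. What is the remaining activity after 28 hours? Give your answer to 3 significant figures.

10.0 kBq

t½ = ln 2 / λ = 0.69315 / 0.05458 ≈ 12.7 hours.
Number of half-lives: n = 28/12.7 ≈ 2.2048.
Remaining = 46.2 × (1/2)^2.2048 = 46.2 × 0.21692 ≈ 10.022 kBq.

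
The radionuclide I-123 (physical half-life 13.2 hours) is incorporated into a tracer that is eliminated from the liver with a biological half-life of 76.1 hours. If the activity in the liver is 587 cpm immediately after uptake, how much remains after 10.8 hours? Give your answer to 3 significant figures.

1/t_eff = 1/t_phys + 1/t_biol = 1/13.2 + 1/76.1 = 0.088898 per hour.
t_eff = 13.2 × 76.1 / (13.2 + 76.1) ≈ 11.249 hours.
Remaining = 587 × (1/2)^(10.8/11.249) = 587 × (1/2)^0.9601 ≈ 301.73 cpm.

302 cpm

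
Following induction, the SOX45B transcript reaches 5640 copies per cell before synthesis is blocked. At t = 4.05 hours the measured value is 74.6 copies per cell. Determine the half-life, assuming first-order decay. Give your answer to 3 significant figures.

A/A₀ = 74.6/5640 ≈ 0.013227.
n = log₂(75.603) ≈ 6.2404 half-lives elapsed in 4.05 hours.
t½ = 4.05/6.2404 ≈ 0.649 hours.

0.649 hours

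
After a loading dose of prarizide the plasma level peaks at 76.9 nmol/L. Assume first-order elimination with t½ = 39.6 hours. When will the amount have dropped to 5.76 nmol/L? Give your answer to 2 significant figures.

150 hours

Fraction remaining = 5.76/76.9 ≈ 0.074902.
n = log₂(76.9/5.76) = ln(13.351)/ln 2 ≈ 3.7388 half-lives.
t = n × t½ = 3.7388 × 39.6 ≈ 148.06 hours.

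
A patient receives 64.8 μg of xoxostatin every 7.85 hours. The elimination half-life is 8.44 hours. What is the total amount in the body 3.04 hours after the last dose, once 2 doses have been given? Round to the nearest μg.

77 μg

The 2 doses were given 10.89, 3.04 hours ago.
Total = 64.8·(1/2)^(10.89/8.44) + 64.8·(1/2)^(3.04/8.44)
      = 26.495 + 50.483 ≈ 76.978 μg.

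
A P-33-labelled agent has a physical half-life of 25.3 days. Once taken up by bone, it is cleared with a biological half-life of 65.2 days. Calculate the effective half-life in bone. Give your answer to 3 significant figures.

18.2 days

1/t_eff = 1/t_phys + 1/t_biol = 1/25.3 + 1/65.2 = 0.054863 per day.
t_eff = 25.3 × 65.2 / (25.3 + 65.2) ≈ 18.227 days.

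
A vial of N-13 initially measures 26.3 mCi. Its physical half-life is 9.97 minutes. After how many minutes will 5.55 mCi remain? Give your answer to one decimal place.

Fraction remaining = 5.55/26.3 ≈ 0.21103.
n = log₂(26.3/5.55) = ln(4.7387)/ln 2 ≈ 2.2445 half-lives.
t = n × t½ = 2.2445 × 9.97 ≈ 22.378 minutes.

22.4 minutes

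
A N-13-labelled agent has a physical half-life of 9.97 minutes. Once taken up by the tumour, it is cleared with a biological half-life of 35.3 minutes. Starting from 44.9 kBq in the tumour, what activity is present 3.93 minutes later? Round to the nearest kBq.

32 kBq

1/t_eff = 1/t_phys + 1/t_biol = 1/9.97 + 1/35.3 = 0.12863 per minute.
t_eff = 9.97 × 35.3 / (9.97 + 35.3) ≈ 7.7743 minutes.
Remaining = 44.9 × (1/2)^(3.93/7.7743) = 44.9 × (1/2)^0.50551 ≈ 31.628 kBq.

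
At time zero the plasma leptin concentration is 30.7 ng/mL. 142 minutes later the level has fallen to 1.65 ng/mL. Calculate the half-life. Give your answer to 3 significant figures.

A/A₀ = 1.65/30.7 ≈ 0.053746.
n = log₂(18.606) ≈ 4.2177 half-lives elapsed in 142 minutes.
t½ = 142/4.2177 ≈ 33.668 minutes.

33.7 minutes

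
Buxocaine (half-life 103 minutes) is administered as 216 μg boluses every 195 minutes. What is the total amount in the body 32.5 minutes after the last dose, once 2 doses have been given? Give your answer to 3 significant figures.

220 μg

The 2 doses were given 227.5, 32.5 minutes ago.
Total = 216·(1/2)^(227.5/103) + 216·(1/2)^(32.5/103)
      = 46.726 + 173.57 ≈ 220.29 μg.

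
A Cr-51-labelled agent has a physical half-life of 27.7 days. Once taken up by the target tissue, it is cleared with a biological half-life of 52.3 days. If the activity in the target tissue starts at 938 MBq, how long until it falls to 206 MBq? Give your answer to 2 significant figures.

40 days

1/t_eff = 1/t_phys + 1/t_biol = 1/27.7 + 1/52.3 = 0.055222 per day.
t_eff = 27.7 × 52.3 / (27.7 + 52.3) ≈ 18.109 days.
n = log₂(938/206) ≈ 2.1869; t = 2.1869 × 18.109 ≈ 39.603 days.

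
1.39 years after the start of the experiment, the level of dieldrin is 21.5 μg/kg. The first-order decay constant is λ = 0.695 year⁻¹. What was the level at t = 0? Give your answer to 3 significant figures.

t½ = ln 2 / λ = 0.69315 / 0.695 ≈ 0.99733 years.
Number of half-lives elapsed: n = 1.39/0.99733 ≈ 1.3937.
A₀ = A × 2^n = 21.5 × 2^1.3937 = 21.5 × 2.6275 ≈ 56.492 μg/kg.

56.5 μg/kg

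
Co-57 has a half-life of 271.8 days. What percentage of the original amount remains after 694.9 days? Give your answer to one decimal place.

17.0%

n = 694.9/271.8 ≈ 2.5567 half-lives.
Fraction remaining = (1/2)^2.5567 ≈ 0.16997, i.e. 16.997%.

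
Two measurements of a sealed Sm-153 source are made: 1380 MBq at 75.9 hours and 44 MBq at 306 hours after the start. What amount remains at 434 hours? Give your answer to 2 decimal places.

6.47 MBq

Over Δt = 306 − 75.9 = 230.1 hours, the level fell by a factor of 1380/44 ≈ 31.364.
n = log₂(31.364) ≈ 4.971 half-lives, so t½ = 230.1/4.971 ≈ 46.288 hours.
From t = 306 to t = 434: 44 × (1/2)^((434−306)/46.288) ≈ 6.4717 MBq.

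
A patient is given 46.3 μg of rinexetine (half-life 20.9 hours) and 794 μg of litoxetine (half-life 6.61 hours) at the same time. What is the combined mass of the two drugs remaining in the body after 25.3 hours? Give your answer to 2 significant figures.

76 μg

rinexetine: 46.3 × (1/2)^(25.3/20.9) = 46.3 × (1/2)^1.2105 ≈ 20.007 μg.
litoxetine: 794 × (1/2)^(25.3/6.61) = 794 × (1/2)^3.8275 ≈ 55.927 μg.
Total = 20.007 + 55.927 ≈ 75.933 μg.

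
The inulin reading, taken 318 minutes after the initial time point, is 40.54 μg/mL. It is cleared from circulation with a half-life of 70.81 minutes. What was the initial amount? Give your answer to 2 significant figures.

910 μg/mL

Number of half-lives elapsed: n = 318/70.81 ≈ 4.4909.
A₀ = A × 2^n = 40.54 × 2^4.4909 = 40.54 × 22.485 ≈ 911.54 μg/mL.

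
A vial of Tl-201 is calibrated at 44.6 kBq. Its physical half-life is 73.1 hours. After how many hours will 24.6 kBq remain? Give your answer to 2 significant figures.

63 hours

Fraction remaining = 24.6/44.6 ≈ 0.55157.
n = log₂(44.6/24.6) = ln(1.813)/ln 2 ≈ 0.85839 half-lives.
t = n × t½ = 0.85839 × 73.1 ≈ 62.748 hours.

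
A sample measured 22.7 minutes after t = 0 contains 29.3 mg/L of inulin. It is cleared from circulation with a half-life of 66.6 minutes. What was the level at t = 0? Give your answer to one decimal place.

Number of half-lives elapsed: n = 22.7/66.6 ≈ 0.34084.
A₀ = A × 2^n = 29.3 × 2^0.34084 = 29.3 × 1.2665 ≈ 37.108 mg/L.

37.1 mg/L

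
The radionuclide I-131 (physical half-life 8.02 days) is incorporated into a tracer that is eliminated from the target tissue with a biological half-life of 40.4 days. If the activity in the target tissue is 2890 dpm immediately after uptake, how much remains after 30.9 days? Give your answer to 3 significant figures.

118 dpm

1/t_eff = 1/t_phys + 1/t_biol = 1/8.02 + 1/40.4 = 0.14944 per day.
t_eff = 8.02 × 40.4 / (8.02 + 40.4) ≈ 6.6916 days.
Remaining = 2890 × (1/2)^(30.9/6.6916) = 2890 × (1/2)^4.6177 ≈ 117.71 dpm.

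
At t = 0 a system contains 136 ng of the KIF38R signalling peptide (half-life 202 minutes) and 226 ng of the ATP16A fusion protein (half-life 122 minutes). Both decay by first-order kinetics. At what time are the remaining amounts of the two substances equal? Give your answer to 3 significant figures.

226 minutes

Set 136·(1/2)^(t/202) = 226·(1/2)^(t/122).
Taking log₂: log₂(136/226) = t·(1/202 − 1/122).
log₂(0.60177) = -0.73272; 1/202 − 1/122 = -0.0032462.
t = -0.73272 / -0.0032462 ≈ 225.71 minutes.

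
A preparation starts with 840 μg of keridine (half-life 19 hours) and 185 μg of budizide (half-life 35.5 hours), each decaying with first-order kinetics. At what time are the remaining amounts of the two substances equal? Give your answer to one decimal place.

89.2 hours

Set 840·(1/2)^(t/19) = 185·(1/2)^(t/35.5).
Taking log₂: log₂(840/185) = t·(1/19 − 1/35.5).
log₂(4.5405) = 2.1829; 1/19 − 1/35.5 = 0.024463.
t = 2.1829 / 0.024463 ≈ 89.233 hours.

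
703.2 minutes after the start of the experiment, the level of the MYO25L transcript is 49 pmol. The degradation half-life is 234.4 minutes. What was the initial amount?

Number of half-lives elapsed: n = 703.2/234.4 ≈ 3.
A₀ = A × 2^n = 49 × 2^3 = 49 × 8 ≈ 392 pmol.

392 pmol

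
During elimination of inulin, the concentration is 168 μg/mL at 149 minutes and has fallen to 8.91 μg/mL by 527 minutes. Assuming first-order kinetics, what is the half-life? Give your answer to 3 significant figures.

Over Δt = 527 − 149 = 378 minutes, the level fell by a factor of 168/8.91 ≈ 18.855.
n = log₂(18.855) ≈ 4.2369 half-lives, so t½ = 378/4.2369 ≈ 89.216 minutes.

89.2 minutes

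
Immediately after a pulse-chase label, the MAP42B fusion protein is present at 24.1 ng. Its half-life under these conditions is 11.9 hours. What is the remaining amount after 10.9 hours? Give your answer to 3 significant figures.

12.8 ng

Number of half-lives: n = 10.9/11.9 ≈ 0.91597.
Remaining = 24.1 × (1/2)^0.91597 = 24.1 × 0.52999 ≈ 12.773 ng.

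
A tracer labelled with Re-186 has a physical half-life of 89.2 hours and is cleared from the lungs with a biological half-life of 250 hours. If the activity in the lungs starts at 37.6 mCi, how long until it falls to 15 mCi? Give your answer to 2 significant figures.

87 hours

1/t_eff = 1/t_phys + 1/t_biol = 1/89.2 + 1/250 = 0.015211 per hour.
t_eff = 89.2 × 250 / (89.2 + 250) ≈ 65.743 hours.
n = log₂(37.6/15) ≈ 1.3258; t = 1.3258 × 65.743 ≈ 87.16 hours.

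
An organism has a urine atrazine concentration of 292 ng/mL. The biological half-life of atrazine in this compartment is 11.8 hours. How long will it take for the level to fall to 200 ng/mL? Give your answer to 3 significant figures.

Fraction remaining = 200/292 ≈ 0.68493.
n = log₂(292/200) = ln(1.46)/ln 2 ≈ 0.54597 half-lives.
t = n × t½ = 0.54597 × 11.8 ≈ 6.4424 hours.

6.44 hours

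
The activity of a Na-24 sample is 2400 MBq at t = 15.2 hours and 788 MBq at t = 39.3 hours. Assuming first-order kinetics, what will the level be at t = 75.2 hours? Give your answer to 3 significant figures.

150 MBq

Over Δt = 39.3 − 15.2 = 24.1 hours, the level fell by a factor of 2400/788 ≈ 3.0457.
n = log₂(3.0457) ≈ 1.6068 half-lives, so t½ = 24.1/1.6068 ≈ 14.999 hours.
From t = 39.3 to t = 75.2: 788 × (1/2)^((75.2−39.3)/14.999) ≈ 149.97 MBq.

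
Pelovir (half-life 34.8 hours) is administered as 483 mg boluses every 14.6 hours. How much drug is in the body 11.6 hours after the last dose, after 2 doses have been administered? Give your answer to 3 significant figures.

670 mg

The 2 doses were given 26.2, 11.6 hours ago.
Total = 483·(1/2)^(26.2/34.8) + 483·(1/2)^(11.6/34.8)
      = 286.62 + 383.36 ≈ 669.98 mg.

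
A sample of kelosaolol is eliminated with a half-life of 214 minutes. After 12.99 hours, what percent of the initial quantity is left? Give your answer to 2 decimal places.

12.99 hours = 779.4 minutes.
n = 779.4/214 ≈ 3.6421 half-lives.
Fraction remaining = (1/2)^3.6421 ≈ 0.0801, i.e. 8.01%.

8.01%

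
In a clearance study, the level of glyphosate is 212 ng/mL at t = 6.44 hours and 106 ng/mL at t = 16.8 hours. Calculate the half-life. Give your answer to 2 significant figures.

10 hours

Over Δt = 16.8 − 6.44 = 10.36 hours, the level fell by a factor of 212/106 ≈ 2.
n = log₂(2) ≈ 1 half-lives, so t½ = 10.36/1 ≈ 10.36 hours.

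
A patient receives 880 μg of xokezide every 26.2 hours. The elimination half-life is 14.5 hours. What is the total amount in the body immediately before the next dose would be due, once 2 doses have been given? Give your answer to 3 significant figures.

The 2 doses were given 52.4, 26.2 hours ago.
Total = 880·(1/2)^(52.4/14.5) + 880·(1/2)^(26.2/14.5)
      = 71.882 + 251.51 ≈ 323.39 μg.

323 μg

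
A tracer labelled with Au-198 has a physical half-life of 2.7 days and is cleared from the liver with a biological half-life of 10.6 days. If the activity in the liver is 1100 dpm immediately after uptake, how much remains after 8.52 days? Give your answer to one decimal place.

70.7 dpm

1/t_eff = 1/t_phys + 1/t_biol = 1/2.7 + 1/10.6 = 0.46471 per day.
t_eff = 2.7 × 10.6 / (2.7 + 10.6) ≈ 2.1519 days.
Remaining = 1100 × (1/2)^(8.52/2.1519) = 1100 × (1/2)^3.9593 ≈ 70.716 dpm.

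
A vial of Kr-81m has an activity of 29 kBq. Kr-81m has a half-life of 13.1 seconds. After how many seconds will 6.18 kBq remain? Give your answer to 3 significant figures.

29.2 seconds

Fraction remaining = 6.18/29 ≈ 0.2131.
n = log₂(29/6.18) = ln(4.6926)/ln 2 ≈ 2.2304 half-lives.
t = n × t½ = 2.2304 × 13.1 ≈ 29.218 seconds.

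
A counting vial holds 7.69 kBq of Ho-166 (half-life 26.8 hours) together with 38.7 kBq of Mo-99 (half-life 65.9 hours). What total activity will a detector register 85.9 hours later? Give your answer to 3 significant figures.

Ho-166: 7.69 × (1/2)^(85.9/26.8) = 7.69 × (1/2)^3.2052 ≈ 0.83379 kBq.
Mo-99: 38.7 × (1/2)^(85.9/65.9) = 38.7 × (1/2)^1.3035 ≈ 15.679 kBq.
Total = 0.83379 + 15.679 ≈ 16.513 kBq.

16.5 kBq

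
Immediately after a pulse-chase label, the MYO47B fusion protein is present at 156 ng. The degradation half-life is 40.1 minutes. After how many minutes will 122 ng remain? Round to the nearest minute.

14 minutes

Fraction remaining = 122/156 ≈ 0.78205.
n = log₂(156/122) = ln(1.2787)/ln 2 ≈ 0.35466 half-lives.
t = n × t½ = 0.35466 × 40.1 ≈ 14.222 minutes.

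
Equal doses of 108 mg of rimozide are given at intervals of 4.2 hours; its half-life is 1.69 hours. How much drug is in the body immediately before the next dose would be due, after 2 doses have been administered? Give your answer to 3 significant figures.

The 2 doses were given 8.4, 4.2 hours ago.
Total = 108·(1/2)^(8.4/1.69) + 108·(1/2)^(4.2/1.69)
      = 3.4449 + 19.289 ≈ 22.734 mg.

22.7 mg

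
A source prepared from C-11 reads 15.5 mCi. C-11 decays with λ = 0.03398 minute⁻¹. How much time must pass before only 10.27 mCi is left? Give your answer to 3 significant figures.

t½ = ln 2 / λ = 0.69315 / 0.03398 ≈ 20.399 minutes.
Fraction remaining = 10.27/15.5 ≈ 0.66258.
n = log₂(15.5/10.27) = ln(1.5093)/ln 2 ≈ 0.59383 half-lives.
t = n × t½ = 0.59383 × 20.399 ≈ 12.113 minutes.

12.1 minutes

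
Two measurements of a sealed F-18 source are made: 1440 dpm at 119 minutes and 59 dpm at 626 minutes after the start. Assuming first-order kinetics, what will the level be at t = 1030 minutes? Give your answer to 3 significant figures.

Over Δt = 626 − 119 = 507 minutes, the level fell by a factor of 1440/59 ≈ 24.407.
n = log₂(24.407) ≈ 4.6092 half-lives, so t½ = 507/4.6092 ≈ 110 minutes.
From t = 626 to t = 1030: 59 × (1/2)^((1030−626)/110) ≈ 4.6262 dpm.

4.63 dpm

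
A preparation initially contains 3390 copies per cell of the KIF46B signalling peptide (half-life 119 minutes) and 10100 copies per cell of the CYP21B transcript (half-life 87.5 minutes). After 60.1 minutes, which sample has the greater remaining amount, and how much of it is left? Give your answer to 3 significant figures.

KIF46B signalling peptide: 3390 × (1/2)^0.50504 ≈ 2388.7 copies per cell.
CYP21B transcript: 10100 × (1/2)^0.68686 ≈ 6274.2 copies per cell.
CYP21B transcript has more remaining, at ≈ 6274.2 copies per cell.

CYP21B transcript, 6270 copies per cell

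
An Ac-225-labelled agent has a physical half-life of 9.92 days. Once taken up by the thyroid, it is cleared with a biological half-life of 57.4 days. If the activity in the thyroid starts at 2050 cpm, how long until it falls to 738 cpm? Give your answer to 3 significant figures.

1/t_eff = 1/t_phys + 1/t_biol = 1/9.92 + 1/57.4 = 0.11823 per day.
t_eff = 9.92 × 57.4 / (9.92 + 57.4) ≈ 8.4582 days.
n = log₂(2050/738) ≈ 1.4739; t = 1.4739 × 8.4582 ≈ 12.467 days.

12.5 days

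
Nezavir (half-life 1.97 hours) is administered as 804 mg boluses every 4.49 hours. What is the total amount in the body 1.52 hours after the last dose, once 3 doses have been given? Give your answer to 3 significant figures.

The 3 doses were given 10.5, 6.01, 1.52 hours ago.
Total = 804·(1/2)^(10.5/1.97) + 804·(1/2)^(6.01/1.97) + 804·(1/2)^(1.52/1.97)
      = 19.989 + 97.025 + 470.97 ≈ 587.98 mg.

588 mg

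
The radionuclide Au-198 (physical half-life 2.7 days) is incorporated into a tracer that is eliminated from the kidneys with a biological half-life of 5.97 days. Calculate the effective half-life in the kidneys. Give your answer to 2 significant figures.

1/t_eff = 1/t_phys + 1/t_biol = 1/2.7 + 1/5.97 = 0.53787 per day.
t_eff = 2.7 × 5.97 / (2.7 + 5.97) ≈ 1.8592 days.

1.9 days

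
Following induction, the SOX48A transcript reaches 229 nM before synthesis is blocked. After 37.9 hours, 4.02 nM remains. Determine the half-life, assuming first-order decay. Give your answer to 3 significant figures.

A/A₀ = 4.02/229 ≈ 0.017555.
n = log₂(56.965) ≈ 5.832 half-lives elapsed in 37.9 hours.
t½ = 37.9/5.832 ≈ 6.4986 hours.

6.50 hours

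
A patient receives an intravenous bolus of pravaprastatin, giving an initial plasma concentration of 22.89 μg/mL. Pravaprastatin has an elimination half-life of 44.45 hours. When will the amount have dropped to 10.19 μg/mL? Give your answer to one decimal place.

Fraction remaining = 10.19/22.89 ≈ 0.44517.
n = log₂(22.89/10.19) = ln(2.2463)/ln 2 ≈ 1.1676 half-lives.
t = n × t½ = 1.1676 × 44.45 ≈ 51.898 hours.

51.9 hours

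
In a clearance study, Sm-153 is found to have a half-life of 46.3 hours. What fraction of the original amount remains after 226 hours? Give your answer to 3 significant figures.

0.0339

n = 226/46.3 ≈ 4.8812 half-lives.
Fraction remaining = (1/2)^4.8812 ≈ 0.033932.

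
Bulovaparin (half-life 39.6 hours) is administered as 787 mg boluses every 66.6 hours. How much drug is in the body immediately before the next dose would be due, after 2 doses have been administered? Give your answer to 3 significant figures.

322 mg

The 2 doses were given 133.2, 66.6 hours ago.
Total = 787·(1/2)^(133.2/39.6) + 787·(1/2)^(66.6/39.6)
      = 76.457 + 245.3 ≈ 321.76 mg.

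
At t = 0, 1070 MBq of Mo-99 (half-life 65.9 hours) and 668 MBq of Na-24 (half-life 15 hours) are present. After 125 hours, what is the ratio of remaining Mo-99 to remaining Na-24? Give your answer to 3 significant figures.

Mo-99: 1070 × (1/2)^(125/65.9) = 1070 × (1/2)^1.8968 ≈ 287.33 MBq.
Na-24: 668 × (1/2)^(125/15) = 668 × (1/2)^8.3333 ≈ 2.0711 MBq.
Ratio ≈ 287.33 / 2.0711 ≈ 138.74.

139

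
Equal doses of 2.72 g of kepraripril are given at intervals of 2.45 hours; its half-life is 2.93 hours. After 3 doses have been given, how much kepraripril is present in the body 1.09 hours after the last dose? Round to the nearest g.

4 g

The 3 doses were given 5.99, 3.54, 1.09 hours ago.
Total = 2.72·(1/2)^(5.99/2.93) + 2.72·(1/2)^(3.54/2.93) + 2.72·(1/2)^(1.09/2.93)
      = 0.65941 + 1.1772 + 2.1018 ≈ 3.9384 g.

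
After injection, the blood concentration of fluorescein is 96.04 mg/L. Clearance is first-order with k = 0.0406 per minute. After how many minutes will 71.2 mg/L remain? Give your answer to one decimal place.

7.4 minutes

t½ = ln 2 / k = 0.69315 / 0.0406 ≈ 17.073 minutes.
Fraction remaining = 71.2/96.04 ≈ 0.74136.
n = log₂(96.04/71.2) = ln(1.3489)/ln 2 ≈ 0.43176 half-lives.
t = n × t½ = 0.43176 × 17.073 ≈ 7.3712 minutes.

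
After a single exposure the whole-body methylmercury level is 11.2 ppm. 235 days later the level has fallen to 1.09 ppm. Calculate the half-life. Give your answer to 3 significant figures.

69.9 days

A/A₀ = 1.09/11.2 ≈ 0.097321.
n = log₂(10.275) ≈ 3.3611 half-lives elapsed in 235 days.
t½ = 235/3.3611 ≈ 69.918 days.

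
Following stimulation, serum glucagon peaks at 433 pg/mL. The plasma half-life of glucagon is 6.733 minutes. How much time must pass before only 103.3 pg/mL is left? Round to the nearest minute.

Fraction remaining = 103.3/433 ≈ 0.23857.
n = log₂(433/103.3) = ln(4.1917)/ln 2 ≈ 2.0675 half-lives.
t = n × t½ = 2.0675 × 6.733 ≈ 13.921 minutes.

14 minutes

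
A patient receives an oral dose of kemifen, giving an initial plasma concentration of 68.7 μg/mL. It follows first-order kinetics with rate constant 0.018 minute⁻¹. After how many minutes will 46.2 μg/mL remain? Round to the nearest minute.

t½ = ln 2 / k = 0.69315 / 0.018 ≈ 38.508 minutes.
Fraction remaining = 46.2/68.7 ≈ 0.67249.
n = log₂(68.7/46.2) = ln(1.487)/ln 2 ≈ 0.57242 half-lives.
t = n × t½ = 0.57242 × 38.508 ≈ 22.043 minutes.

22 minutes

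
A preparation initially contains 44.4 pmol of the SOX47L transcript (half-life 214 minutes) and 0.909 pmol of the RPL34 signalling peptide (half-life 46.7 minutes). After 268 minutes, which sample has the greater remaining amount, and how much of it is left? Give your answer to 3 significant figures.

SOX47L transcript: 44.4 × (1/2)^1.2523 ≈ 18.638 pmol.
RPL34 signalling peptide: 0.909 × (1/2)^5.7388 ≈ 0.017023 pmol.
SOX47L transcript has more remaining, at ≈ 18.638 pmol.

SOX47L transcript, 18.6 pmol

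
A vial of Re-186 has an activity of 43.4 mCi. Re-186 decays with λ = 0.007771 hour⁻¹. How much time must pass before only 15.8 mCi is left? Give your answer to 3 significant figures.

130 hours

t½ = ln 2 / λ = 0.69315 / 0.007771 ≈ 89.197 hours.
Fraction remaining = 15.8/43.4 ≈ 0.36406.
n = log₂(43.4/15.8) = ln(2.7468)/ln 2 ≈ 1.4578 half-lives.
t = n × t½ = 1.4578 × 89.197 ≈ 130.03 hours.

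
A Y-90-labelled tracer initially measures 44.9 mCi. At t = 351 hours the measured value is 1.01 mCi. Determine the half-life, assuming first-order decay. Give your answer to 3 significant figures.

64.1 hours

A/A₀ = 1.01/44.9 ≈ 0.022494.
n = log₂(44.455) ≈ 5.4743 half-lives elapsed in 351 hours.
t½ = 351/5.4743 ≈ 64.118 hours.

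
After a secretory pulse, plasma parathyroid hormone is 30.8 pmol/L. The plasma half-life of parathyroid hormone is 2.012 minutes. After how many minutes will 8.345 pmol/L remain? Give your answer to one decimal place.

3.8 minutes

Fraction remaining = 8.345/30.8 ≈ 0.27094.
n = log₂(30.8/8.345) = ln(3.6908)/ln 2 ≈ 1.8839 half-lives.
t = n × t½ = 1.8839 × 2.012 ≈ 3.7905 minutes.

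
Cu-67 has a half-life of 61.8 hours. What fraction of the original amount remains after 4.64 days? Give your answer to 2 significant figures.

0.29

4.64 days = 111.36 hours.
n = 111.36/61.8 ≈ 1.8019 half-lives.
Fraction remaining = (1/2)^1.8019 ≈ 0.28679.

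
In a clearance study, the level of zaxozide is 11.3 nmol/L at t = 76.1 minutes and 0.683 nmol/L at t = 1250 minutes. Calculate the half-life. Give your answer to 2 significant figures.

Over Δt = 1250 − 76.1 = 1173.9 minutes, the level fell by a factor of 11.3/0.683 ≈ 16.545.
n = log₂(16.545) ≈ 4.0483 half-lives, so t½ = 1173.9/4.0483 ≈ 289.97 minutes.

290 minutes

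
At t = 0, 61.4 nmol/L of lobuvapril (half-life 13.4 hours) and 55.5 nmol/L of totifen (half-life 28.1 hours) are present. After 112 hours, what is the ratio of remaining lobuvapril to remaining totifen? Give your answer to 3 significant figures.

lobuvapril: 61.4 × (1/2)^(112/13.4) = 61.4 × (1/2)^8.3582 ≈ 0.18711 nmol/L.
totifen: 55.5 × (1/2)^(112/28.1) = 55.5 × (1/2)^3.9858 ≈ 3.5031 nmol/L.
Ratio ≈ 0.18711 / 3.5031 ≈ 0.053412.

0.0534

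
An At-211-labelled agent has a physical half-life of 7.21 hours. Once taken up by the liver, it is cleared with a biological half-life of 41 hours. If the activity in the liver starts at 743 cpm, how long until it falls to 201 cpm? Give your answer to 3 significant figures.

1/t_eff = 1/t_phys + 1/t_biol = 1/7.21 + 1/41 = 0.16309 per hour.
t_eff = 7.21 × 41 / (7.21 + 41) ≈ 6.1317 hours.
n = log₂(743/201) ≈ 1.8862; t = 1.8862 × 6.1317 ≈ 11.565 hours.

11.6 hours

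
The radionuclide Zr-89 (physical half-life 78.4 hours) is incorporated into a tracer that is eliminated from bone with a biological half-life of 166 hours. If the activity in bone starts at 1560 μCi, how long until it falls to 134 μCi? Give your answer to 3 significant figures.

189 hours

1/t_eff = 1/t_phys + 1/t_biol = 1/78.4 + 1/166 = 0.018779 per hour.
t_eff = 78.4 × 166 / (78.4 + 166) ≈ 53.25 hours.
n = log₂(1560/134) ≈ 3.5412; t = 3.5412 × 53.25 ≈ 188.57 hours.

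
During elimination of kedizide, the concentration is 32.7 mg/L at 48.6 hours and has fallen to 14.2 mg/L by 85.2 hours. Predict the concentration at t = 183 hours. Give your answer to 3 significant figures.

1.53 mg/L

Over Δt = 85.2 − 48.6 = 36.6 hours, the level fell by a factor of 32.7/14.2 ≈ 2.3028.
n = log₂(2.3028) ≈ 1.2034 half-lives, so t½ = 36.6/1.2034 ≈ 30.414 hours.
From t = 85.2 to t = 183: 14.2 × (1/2)^((183−85.2)/30.414) ≈ 1.5286 mg/L.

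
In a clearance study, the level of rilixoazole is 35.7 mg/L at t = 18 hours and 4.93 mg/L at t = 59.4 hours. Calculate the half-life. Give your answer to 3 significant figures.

Over Δt = 59.4 − 18 = 41.4 hours, the level fell by a factor of 35.7/4.93 ≈ 7.2414.
n = log₂(7.2414) ≈ 2.8563 half-lives, so t½ = 41.4/2.8563 ≈ 14.494 hours.

14.5 hours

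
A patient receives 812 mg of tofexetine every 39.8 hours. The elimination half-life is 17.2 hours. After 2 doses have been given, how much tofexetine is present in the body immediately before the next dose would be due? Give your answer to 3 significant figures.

The 2 doses were given 79.6, 39.8 hours ago.
Total = 812·(1/2)^(79.6/17.2) + 812·(1/2)^(39.8/17.2)
      = 32.841 + 163.3 ≈ 196.14 mg.

196 mg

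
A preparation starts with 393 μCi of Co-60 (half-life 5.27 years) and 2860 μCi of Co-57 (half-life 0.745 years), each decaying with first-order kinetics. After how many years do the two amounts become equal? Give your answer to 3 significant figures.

Set 393·(1/2)^(t/5.27) = 2860·(1/2)^(t/0.745).
Taking log₂: log₂(393/2860) = t·(1/5.27 − 1/0.745).
log₂(0.13741) = -2.8634; 1/5.27 − 1/0.745 = -1.1525.
t = -2.8634 / -1.1525 ≈ 2.4845 years.

2.48 years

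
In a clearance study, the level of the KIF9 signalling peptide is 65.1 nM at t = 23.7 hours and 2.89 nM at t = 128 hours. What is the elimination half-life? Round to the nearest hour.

Over Δt = 128 − 23.7 = 104.3 hours, the level fell by a factor of 65.1/2.89 ≈ 22.526.
n = log₂(22.526) ≈ 4.4935 half-lives, so t½ = 104.3/4.4935 ≈ 23.211 hours.

23 hours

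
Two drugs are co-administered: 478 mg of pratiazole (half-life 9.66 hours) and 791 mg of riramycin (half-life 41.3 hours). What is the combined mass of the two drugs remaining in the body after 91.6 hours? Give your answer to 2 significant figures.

170 mg

pratiazole: 478 × (1/2)^(91.6/9.66) = 478 × (1/2)^9.4824 ≈ 0.66825 mg.
riramycin: 791 × (1/2)^(91.6/41.3) = 791 × (1/2)^2.2179 ≈ 170.03 mg.
Total = 0.66825 + 170.03 ≈ 170.69 mg.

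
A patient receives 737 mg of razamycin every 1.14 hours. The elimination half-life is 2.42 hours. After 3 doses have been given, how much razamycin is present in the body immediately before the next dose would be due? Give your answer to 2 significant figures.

The 3 doses were given 3.42, 2.28, 1.14 hours ago.
Total = 737·(1/2)^(3.42/2.42) + 737·(1/2)^(2.28/2.42) + 737·(1/2)^(1.14/2.42)
      = 276.72 + 383.58 + 531.69 ≈ 1192 mg.

1200 mg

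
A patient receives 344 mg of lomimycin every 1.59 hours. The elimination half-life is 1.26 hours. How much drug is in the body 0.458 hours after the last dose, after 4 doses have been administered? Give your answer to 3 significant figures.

445 mg

The 4 doses were given 5.228, 3.638, 2.048, 0.458 hours ago.
Total = 344·(1/2)^(5.228/1.26) + 344·(1/2)^(3.638/1.26) + 344·(1/2)^(2.048/1.26) + 344·(1/2)^(0.458/1.26)
      = 19.388 + 46.494 + 111.5 + 267.38 ≈ 444.76 mg.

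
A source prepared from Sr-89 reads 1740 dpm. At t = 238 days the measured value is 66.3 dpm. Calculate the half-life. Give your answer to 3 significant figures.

A/A₀ = 66.3/1740 ≈ 0.038103.
n = log₂(26.244) ≈ 4.7139 half-lives elapsed in 238 days.
t½ = 238/4.7139 ≈ 50.489 days.

50.5 days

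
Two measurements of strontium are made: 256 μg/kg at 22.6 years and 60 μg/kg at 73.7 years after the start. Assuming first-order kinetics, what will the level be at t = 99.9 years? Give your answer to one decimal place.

Over Δt = 73.7 − 22.6 = 51.1 years, the level fell by a factor of 256/60 ≈ 4.2667.
n = log₂(4.2667) ≈ 2.0931 half-lives, so t½ = 51.1/2.0931 ≈ 24.413 years.
From t = 73.7 to t = 99.9: 60 × (1/2)^((99.9−73.7)/24.413) ≈ 28.516 μg/kg.

28.5 μg/kg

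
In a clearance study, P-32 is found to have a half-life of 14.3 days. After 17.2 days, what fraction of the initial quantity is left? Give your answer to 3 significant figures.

n = 17.2/14.3 ≈ 1.2028 half-lives.
Fraction remaining = (1/2)^1.2028 ≈ 0.43443.

0.434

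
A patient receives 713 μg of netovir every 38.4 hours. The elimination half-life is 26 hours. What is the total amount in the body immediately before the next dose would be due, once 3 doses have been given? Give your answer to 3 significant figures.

The 3 doses were given 115.2, 76.8, 38.4 hours ago.
Total = 713·(1/2)^(115.2/26) + 713·(1/2)^(76.8/26) + 713·(1/2)^(38.4/26)
      = 33.059 + 92.022 + 256.15 ≈ 381.23 μg.

381 μg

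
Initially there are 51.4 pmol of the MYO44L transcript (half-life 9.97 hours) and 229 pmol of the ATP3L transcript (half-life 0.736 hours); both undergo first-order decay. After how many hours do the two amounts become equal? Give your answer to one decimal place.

Set 51.4·(1/2)^(t/9.97) = 229·(1/2)^(t/0.736).
Taking log₂: log₂(51.4/229) = t·(1/9.97 − 1/0.736).
log₂(0.22445) = -2.1555; 1/9.97 − 1/0.736 = -1.2584.
t = -2.1555 / -1.2584 ≈ 1.7129 hours.

1.7 hours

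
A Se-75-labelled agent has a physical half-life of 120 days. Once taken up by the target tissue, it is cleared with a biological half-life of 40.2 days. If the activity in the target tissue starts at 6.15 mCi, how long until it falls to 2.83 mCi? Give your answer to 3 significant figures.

1/t_eff = 1/t_phys + 1/t_biol = 1/120 + 1/40.2 = 0.033209 per day.
t_eff = 120 × 40.2 / (120 + 40.2) ≈ 30.112 days.
n = log₂(6.15/2.83) ≈ 1.1198; t = 1.1198 × 30.112 ≈ 33.719 days.

33.7 days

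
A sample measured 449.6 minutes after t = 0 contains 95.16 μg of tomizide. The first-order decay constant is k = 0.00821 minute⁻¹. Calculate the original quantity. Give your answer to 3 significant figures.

t½ = ln 2 / k = 0.69315 / 0.00821 ≈ 84.427 minutes.
Number of half-lives elapsed: n = 449.6/84.427 ≈ 5.3253.
A₀ = A × 2^n = 95.16 × 2^5.3253 = 95.16 × 40.094 ≈ 3815.3 μg.

3820 μg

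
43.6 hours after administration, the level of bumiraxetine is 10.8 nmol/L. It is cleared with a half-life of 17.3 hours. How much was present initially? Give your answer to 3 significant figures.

62.0 nmol/L

Number of half-lives elapsed: n = 43.6/17.3 ≈ 2.5202.
A₀ = A × 2^n = 10.8 × 2^2.5202 = 10.8 × 5.7367 ≈ 61.957 nmol/L.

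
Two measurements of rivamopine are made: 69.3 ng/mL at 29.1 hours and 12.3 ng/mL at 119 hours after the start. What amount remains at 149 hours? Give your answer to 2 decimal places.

6.91 ng/mL

Over Δt = 119 − 29.1 = 89.9 hours, the level fell by a factor of 69.3/12.3 ≈ 5.6341.
n = log₂(5.6341) ≈ 2.4942 half-lives, so t½ = 89.9/2.4942 ≈ 36.044 hours.
From t = 119 to t = 149: 12.3 × (1/2)^((149−119)/36.044) ≈ 6.908 ng/mL.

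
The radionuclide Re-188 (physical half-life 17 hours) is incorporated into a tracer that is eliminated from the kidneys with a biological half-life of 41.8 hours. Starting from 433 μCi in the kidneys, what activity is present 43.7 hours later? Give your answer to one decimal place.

35.3 μCi

1/t_eff = 1/t_phys + 1/t_biol = 1/17 + 1/41.8 = 0.082747 per hour.
t_eff = 17 × 41.8 / (17 + 41.8) ≈ 12.085 hours.
Remaining = 433 × (1/2)^(43.7/12.085) = 433 × (1/2)^3.616 ≈ 35.314 μCi.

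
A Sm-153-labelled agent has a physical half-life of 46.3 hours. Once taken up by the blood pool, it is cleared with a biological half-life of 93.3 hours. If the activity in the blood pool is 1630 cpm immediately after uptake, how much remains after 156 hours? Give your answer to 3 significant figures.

1/t_eff = 1/t_phys + 1/t_biol = 1/46.3 + 1/93.3 = 0.032316 per hour.
t_eff = 46.3 × 93.3 / (46.3 + 93.3) ≈ 30.944 hours.
Remaining = 1630 × (1/2)^(156/30.944) = 1630 × (1/2)^5.0414 ≈ 49.498 cpm.

49.5 cpm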